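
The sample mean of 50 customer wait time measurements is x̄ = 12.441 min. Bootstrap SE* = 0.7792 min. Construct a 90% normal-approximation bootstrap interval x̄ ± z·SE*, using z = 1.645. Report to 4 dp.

(11.1592, 13.7228)

Margin = 1.645 × 0.7792 = 1.28178
Interval: 12.441 ± 1.28178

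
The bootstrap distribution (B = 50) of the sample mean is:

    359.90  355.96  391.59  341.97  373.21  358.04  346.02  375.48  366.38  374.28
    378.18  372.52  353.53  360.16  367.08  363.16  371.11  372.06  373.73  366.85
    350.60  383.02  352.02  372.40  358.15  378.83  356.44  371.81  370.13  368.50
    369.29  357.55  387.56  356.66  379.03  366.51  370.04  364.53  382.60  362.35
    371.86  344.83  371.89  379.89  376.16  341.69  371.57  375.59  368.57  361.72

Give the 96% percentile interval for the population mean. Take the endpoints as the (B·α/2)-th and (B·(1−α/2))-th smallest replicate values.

Sorted replicates: 341.69, 341.97, 344.83, 346.02, 350.60, 352.02, 353.53, 355.96, 356.44, 356.66, 357.55, 358.04, 358.15, 359.90, 360.16, 361.72, 362.35, 363.16, 364.53, 366.38, 366.51, 366.85, 367.08, 368.50, 368.57, 369.29, 370.04, 370.13, 371.11, 371.57, 371.81, 371.86, 371.89, 372.06, 372.40, 372.52, 373.21, 373.73, 374.28, 375.48, 375.59, 376.16, 378.18, 378.83, 379.03, 379.89, 382.60, 383.02, 387.56, 391.59
α = 0.04; lower rank = 50 × 0.020 = 1; upper rank = 50 × 0.980 = 49.
The 1st smallest replicate is 341.69; the 49th is 387.56.

(341.69, 387.56)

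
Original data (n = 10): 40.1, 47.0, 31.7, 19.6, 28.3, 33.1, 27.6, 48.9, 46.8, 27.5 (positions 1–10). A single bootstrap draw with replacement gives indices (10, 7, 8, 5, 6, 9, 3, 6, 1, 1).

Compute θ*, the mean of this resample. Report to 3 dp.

Resample values: 27.5, 27.6, 48.9, 28.3, 33.1, 46.8, 31.7, 33.1, 40.1, 40.1.
Mean = (27.5 + 27.6 + 48.9 + 28.3 + 33.1 + 46.8 + 31.7 + 33.1 + 40.1 + 40.1) / 10 = 357.20 / 10 = 35.720

θ* = 35.720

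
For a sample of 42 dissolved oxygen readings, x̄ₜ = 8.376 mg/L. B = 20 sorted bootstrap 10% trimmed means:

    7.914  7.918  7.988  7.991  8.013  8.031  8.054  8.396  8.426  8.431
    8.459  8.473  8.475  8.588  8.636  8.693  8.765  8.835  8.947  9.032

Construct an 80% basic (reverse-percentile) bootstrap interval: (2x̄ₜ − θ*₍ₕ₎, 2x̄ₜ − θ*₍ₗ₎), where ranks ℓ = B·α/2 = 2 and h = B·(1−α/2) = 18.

Percentile endpoints at ranks 2 and 18: θ*₍2₎ = 7.918, θ*₍18₎ = 8.835.
Basic interval reflects these around x̄ₜ:
  lower = 2 × 8.376 − 8.835 = 7.917
  upper = 2 × 8.376 − 7.918 = 8.834

(7.917, 8.834)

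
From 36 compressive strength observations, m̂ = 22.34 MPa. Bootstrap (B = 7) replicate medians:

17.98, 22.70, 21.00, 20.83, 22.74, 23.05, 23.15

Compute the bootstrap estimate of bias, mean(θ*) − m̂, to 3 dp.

mean(θ*) = (17.98 + 22.70 + 21.00 + 20.83 + 22.74 + 23.05 + 23.15) / 7 = 21.6357
bias = 21.6357 − 22.34

bias = −0.704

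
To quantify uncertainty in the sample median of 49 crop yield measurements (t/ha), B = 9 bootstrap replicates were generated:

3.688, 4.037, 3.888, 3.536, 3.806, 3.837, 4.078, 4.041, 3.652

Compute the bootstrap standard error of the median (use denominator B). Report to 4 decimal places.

Bootstrap SE is the standard deviation of the 9 replicate medians.
Mean of replicates: (3.688 + 4.037 + 3.888 + 3.536 + 3.806 + 3.837 + 4.078 + 4.041 + 3.652) / 9 = 34.56300 / 9 = 3.84033
Sum of squared deviations: (−0.15233)² + (+0.19667)² + (+0.04767)² + (−0.30433)² + (−0.03433)² + (−0.00333)² + (+0.23767)² + (+0.20067)² + (−0.18833)² = 0.29019
Variance = 0.29019 / 9 = 0.03224
SE* = √0.03224

SE* = 0.1796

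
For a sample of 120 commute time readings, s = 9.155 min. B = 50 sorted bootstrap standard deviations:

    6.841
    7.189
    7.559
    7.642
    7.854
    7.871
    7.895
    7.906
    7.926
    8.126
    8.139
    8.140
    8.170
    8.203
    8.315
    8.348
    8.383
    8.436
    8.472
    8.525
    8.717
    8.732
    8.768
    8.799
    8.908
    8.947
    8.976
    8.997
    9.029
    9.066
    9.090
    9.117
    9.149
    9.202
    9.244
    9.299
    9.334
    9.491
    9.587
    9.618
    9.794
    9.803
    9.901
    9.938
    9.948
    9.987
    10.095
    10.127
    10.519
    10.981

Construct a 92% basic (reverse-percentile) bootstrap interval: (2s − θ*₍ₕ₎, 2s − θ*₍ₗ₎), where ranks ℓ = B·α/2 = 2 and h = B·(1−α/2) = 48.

(8.183, 11.121)

Percentile endpoints at ranks 2 and 48: θ*₍2₎ = 7.189, θ*₍48₎ = 10.127.
Basic interval reflects these around s:
  lower = 2 × 9.155 − 10.127 = 8.183
  upper = 2 × 9.155 − 7.189 = 11.121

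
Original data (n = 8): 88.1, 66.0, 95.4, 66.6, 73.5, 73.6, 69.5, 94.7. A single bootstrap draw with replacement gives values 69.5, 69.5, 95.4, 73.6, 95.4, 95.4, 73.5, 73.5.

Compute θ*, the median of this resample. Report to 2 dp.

θ* = 73.55

Sorted: 69.5, 69.5, 73.5, 73.5, 73.6, 95.4, 95.4, 95.4
Median = average of the two middle values = 73.55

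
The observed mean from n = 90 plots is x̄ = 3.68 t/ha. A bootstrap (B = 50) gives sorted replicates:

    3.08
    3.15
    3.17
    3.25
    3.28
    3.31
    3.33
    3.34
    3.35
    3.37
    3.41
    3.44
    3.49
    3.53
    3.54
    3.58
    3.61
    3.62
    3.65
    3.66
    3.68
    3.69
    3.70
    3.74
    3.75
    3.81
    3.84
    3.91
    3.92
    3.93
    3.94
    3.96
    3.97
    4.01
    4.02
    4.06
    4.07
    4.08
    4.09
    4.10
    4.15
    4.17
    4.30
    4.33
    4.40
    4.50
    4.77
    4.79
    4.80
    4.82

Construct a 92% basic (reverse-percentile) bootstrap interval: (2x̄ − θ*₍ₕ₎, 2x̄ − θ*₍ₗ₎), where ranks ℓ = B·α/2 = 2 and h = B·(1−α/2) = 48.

Percentile endpoints at ranks 2 and 48: θ*₍2₎ = 3.15, θ*₍48₎ = 4.79.
Basic interval reflects these around x̄:
  lower = 2 × 3.68 − 4.79 = 2.57
  upper = 2 × 3.68 − 3.15 = 4.21

(2.57, 4.21)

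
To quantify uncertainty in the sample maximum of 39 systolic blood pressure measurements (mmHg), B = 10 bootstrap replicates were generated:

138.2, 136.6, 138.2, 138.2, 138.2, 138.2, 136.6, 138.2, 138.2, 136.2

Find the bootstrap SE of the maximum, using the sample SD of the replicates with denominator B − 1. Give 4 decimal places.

Bootstrap SE is the standard deviation of the 10 replicate maximums.
Mean of replicates: (138.2 + 136.6 + 138.2 + 138.2 + 138.2 + 138.2 + 136.6 + 138.2 + 138.2 + 136.2) / 10 = 1376.80000 / 10 = 137.68000
Sum of squared deviations: (+0.52000)² + (−1.08000)² + (+0.52000)² + (+0.52000)² + (+0.52000)² + (+0.52000)² + (−1.08000)² + (+0.52000)² + (+0.52000)² + (−1.48000)² = 6.41600
Variance = 6.41600 / 9 = 0.71289
SE* = √0.71289

SE* = 0.8443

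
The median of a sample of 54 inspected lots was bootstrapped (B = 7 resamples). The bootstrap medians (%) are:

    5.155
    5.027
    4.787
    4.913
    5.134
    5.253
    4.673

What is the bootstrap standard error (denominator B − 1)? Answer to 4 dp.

Bootstrap SE is the standard deviation of the 7 replicate medians.
Mean of replicates: (5.155 + 5.027 + 4.787 + 4.913 + 5.134 + 5.253 + 4.673) / 7 = 34.94200 / 7 = 4.99171
Sum of squared deviations: (+0.16329)² + (+0.03529)² + (−0.20471)² + (−0.07871)² + (+0.14229)² + (+0.26129)² + (−0.31871)² = 0.26611
Variance = 0.26611 / 6 = 0.04435
SE* = √0.04435

SE* = 0.2106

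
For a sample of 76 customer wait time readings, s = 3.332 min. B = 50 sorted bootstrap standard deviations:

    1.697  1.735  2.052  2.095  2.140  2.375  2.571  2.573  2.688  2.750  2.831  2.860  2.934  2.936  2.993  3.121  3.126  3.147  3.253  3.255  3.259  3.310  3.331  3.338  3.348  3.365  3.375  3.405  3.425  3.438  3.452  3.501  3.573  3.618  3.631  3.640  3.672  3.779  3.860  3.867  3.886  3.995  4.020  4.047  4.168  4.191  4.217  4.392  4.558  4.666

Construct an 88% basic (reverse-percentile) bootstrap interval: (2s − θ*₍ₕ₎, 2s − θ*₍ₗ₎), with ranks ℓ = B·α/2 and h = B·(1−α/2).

Percentile endpoints at ranks 3 and 47: θ*₍3₎ = 2.052, θ*₍47₎ = 4.217.
Basic interval reflects these around s:
  lower = 2 × 3.332 − 4.217 = 2.447
  upper = 2 × 3.332 − 2.052 = 4.612

(2.447, 4.612)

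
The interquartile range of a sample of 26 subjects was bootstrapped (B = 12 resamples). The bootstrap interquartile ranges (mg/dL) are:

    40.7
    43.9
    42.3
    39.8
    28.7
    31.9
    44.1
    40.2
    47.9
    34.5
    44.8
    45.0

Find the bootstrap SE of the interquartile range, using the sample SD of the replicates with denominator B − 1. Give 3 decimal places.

Bootstrap SE is the standard deviation of the 12 replicate interquartile ranges.
Mean of replicates: (40.7 + 43.9 + 42.3 + 39.8 + 28.7 + 31.9 + 44.1 + 40.2 + 47.9 + 34.5 + 44.8 + 45.0) / 12 = 483.8000 / 12 = 40.3167
Sum of squared deviations: (+0.3833)² + (+3.5833)² + (+1.9833)² + (−0.5167)² + (−11.6167)² + (−8.4167)² + (+3.7833)² + (−0.1167)² + (+7.5833)² + (−5.8167)² + (+4.4833)² + (+4.6833)² = 370.6767
Variance = 370.6767 / 11 = 33.6979
SE* = √33.6979

SE* = 5.805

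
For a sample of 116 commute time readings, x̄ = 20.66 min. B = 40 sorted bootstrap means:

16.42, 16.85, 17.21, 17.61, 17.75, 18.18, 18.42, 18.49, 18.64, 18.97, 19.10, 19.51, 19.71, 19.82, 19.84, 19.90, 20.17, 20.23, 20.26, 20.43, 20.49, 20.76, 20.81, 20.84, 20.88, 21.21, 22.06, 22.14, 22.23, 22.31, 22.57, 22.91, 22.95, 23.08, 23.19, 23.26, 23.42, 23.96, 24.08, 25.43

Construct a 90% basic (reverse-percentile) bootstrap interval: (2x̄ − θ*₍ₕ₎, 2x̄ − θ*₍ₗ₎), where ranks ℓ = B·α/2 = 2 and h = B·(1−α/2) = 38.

Percentile endpoints at ranks 2 and 38: θ*₍2₎ = 16.85, θ*₍38₎ = 23.96.
Basic interval reflects these around x̄:
  lower = 2 × 20.66 − 23.96 = 17.36
  upper = 2 × 20.66 − 16.85 = 24.47

(17.36, 24.47)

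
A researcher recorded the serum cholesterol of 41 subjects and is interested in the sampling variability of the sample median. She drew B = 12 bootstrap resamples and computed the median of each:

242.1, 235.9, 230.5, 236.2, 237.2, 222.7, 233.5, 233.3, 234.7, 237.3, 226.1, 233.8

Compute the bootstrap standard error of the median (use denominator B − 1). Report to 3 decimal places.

SE* = 5.196

Bootstrap SE is the standard deviation of the 12 replicate medians.
Mean of replicates: (242.1 + 235.9 + 230.5 + 236.2 + 237.2 + 222.7 + 233.5 + 233.3 + 234.7 + 237.3 + 226.1 + 233.8) / 12 = 2803.3000 / 12 = 233.6083
Sum of squared deviations: (+8.4917)² + (+2.2917)² + (−3.1083)² + (+2.5917)² + (+3.5917)² + (−10.9083)² + (−0.1083)² + (−0.3083)² + (+1.0917)² + (+3.6917)² + (−7.5083)² + (+0.1917)² = 296.9692
Variance = 296.9692 / 11 = 26.9972
SE* = √26.9972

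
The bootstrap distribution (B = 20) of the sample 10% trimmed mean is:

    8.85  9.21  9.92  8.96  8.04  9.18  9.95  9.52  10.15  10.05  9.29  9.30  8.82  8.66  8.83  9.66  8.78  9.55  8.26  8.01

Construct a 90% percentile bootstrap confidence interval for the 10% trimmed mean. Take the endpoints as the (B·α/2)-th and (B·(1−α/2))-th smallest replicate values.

(8.01, 10.05)

Sorted replicates: 8.01, 8.04, 8.26, 8.66, 8.78, 8.82, 8.83, 8.85, 8.96, 9.18, 9.21, 9.29, 9.30, 9.52, 9.55, 9.66, 9.92, 9.95, 10.05, 10.15
α = 0.10; lower rank = 20 × 0.050 = 1; upper rank = 20 × 0.950 = 19.
The 1st smallest replicate is 8.01; the 19th is 10.05.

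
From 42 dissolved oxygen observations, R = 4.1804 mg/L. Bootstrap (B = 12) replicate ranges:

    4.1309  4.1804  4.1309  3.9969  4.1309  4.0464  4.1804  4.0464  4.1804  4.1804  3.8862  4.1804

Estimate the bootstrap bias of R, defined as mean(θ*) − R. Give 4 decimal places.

bias = −0.0745

mean(θ*) = (4.1309 + 4.1804 + 4.1309 + 3.9969 + 4.1309 + 4.0464 + 4.1804 + 4.0464 + 4.1804 + 4.1804 + 3.8862 + 4.1804) / 12 = 4.10588
bias = 4.10588 − 4.1804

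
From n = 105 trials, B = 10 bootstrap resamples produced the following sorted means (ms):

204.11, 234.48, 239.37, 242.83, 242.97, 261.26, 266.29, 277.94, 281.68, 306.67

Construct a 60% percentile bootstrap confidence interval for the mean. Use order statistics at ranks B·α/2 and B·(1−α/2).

α = 0.40; lower rank = 10 × 0.200 = 2; upper rank = 10 × 0.800 = 8.
The 2nd smallest replicate is 234.48; the 8th is 277.94.

(234.48, 277.94)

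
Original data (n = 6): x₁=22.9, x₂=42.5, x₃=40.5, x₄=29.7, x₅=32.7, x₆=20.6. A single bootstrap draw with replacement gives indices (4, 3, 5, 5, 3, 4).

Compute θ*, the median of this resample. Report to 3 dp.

Resample values: 29.7, 40.5, 32.7, 32.7, 40.5, 29.7.
Sorted: 29.7, 29.7, 32.7, 32.7, 40.5, 40.5
Median = average of the two middle values = 32.700

θ* = 32.700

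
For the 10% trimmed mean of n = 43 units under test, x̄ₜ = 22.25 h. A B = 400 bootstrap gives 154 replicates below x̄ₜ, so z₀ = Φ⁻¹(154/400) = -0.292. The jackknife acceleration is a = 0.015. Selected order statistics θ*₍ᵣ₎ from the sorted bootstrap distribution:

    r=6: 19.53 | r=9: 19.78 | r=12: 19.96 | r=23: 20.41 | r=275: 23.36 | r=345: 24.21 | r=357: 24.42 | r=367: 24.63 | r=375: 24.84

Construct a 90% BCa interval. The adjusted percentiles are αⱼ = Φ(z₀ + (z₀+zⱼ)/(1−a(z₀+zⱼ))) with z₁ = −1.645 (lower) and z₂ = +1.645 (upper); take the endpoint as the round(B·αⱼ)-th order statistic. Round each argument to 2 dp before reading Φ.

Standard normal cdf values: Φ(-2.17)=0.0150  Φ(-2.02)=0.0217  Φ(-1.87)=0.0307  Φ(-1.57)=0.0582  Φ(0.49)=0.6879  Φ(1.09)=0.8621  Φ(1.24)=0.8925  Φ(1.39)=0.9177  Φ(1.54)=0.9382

Lower: z₀ + z₁ = -0.292 + (-1.645) = -1.937; 1 − a(z₀+z₁) = 1 − (0.015)(-1.937) = 1.0291; argument = -0.292 + (-1.937)/1.0291 = -2.1743 → -2.17.
α₁ = Φ(-2.17) = 0.0150; rank = round(400 × 0.0150) = 6; θ*₍6₎ = 19.53.
Upper: z₀ + z₂ = 1.353; 1 − a(z₀+z₂) = 0.9797; argument = 1.0890 → 1.09; α₂ = 0.8621; rank = 345; θ*₍345₎ = 24.21.

(19.53, 24.21)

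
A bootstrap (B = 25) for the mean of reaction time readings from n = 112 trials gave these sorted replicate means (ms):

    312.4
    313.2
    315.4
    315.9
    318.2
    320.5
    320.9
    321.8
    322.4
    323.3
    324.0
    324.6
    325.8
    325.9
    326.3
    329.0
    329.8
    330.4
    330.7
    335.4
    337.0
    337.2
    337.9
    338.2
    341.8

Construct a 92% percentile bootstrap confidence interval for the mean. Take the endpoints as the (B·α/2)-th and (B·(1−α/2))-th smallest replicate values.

(312.4, 338.2)

α = 0.08; lower rank = 25 × 0.040 = 1; upper rank = 25 × 0.960 = 24.
The 1st smallest replicate is 312.4; the 24th is 338.2.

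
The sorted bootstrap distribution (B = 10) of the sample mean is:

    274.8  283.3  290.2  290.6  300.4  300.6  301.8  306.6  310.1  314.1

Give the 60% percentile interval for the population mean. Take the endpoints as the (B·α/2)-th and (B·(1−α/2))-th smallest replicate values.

α = 0.40; lower rank = 10 × 0.200 = 2; upper rank = 10 × 0.800 = 8.
The 2nd smallest replicate is 283.3; the 8th is 306.6.

(283.3, 306.6)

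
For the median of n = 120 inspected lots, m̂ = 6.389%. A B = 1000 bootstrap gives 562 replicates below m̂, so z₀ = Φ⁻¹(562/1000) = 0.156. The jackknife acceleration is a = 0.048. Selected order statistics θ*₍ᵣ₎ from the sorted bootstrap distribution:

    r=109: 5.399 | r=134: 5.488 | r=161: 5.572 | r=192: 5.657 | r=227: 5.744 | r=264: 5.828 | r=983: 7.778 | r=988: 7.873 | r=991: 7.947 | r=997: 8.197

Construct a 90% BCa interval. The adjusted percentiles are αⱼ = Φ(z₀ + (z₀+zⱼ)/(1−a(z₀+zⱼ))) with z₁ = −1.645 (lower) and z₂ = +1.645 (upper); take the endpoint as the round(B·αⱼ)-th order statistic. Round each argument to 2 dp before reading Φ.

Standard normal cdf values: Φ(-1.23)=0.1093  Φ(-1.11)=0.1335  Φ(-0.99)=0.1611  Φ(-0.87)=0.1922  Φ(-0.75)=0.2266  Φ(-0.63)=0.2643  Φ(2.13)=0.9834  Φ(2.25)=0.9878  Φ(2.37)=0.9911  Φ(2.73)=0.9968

Lower: z₀ + z₁ = 0.156 + (-1.645) = -1.489; 1 − a(z₀+z₁) = 1 − (0.048)(-1.489) = 1.0715; argument = 0.156 + (-1.489)/1.0715 = -1.2337 → -1.23.
α₁ = Φ(-1.23) = 0.1093; rank = round(1000 × 0.1093) = 109; θ*₍109₎ = 5.399.
Upper: z₀ + z₂ = 1.801; 1 − a(z₀+z₂) = 0.9136; argument = 2.1274 → 2.13; α₂ = 0.9834; rank = 983; θ*₍983₎ = 7.778.

(5.399, 7.778)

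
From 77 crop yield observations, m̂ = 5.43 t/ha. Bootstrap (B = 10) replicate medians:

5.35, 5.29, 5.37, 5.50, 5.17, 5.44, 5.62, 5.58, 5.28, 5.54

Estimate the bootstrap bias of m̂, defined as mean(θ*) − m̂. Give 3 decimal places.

bias = −0.016

mean(θ*) = (5.35 + 5.29 + 5.37 + 5.50 + 5.17 + 5.44 + 5.62 + 5.58 + 5.28 + 5.54) / 10 = 5.4140
bias = 5.4140 − 5.43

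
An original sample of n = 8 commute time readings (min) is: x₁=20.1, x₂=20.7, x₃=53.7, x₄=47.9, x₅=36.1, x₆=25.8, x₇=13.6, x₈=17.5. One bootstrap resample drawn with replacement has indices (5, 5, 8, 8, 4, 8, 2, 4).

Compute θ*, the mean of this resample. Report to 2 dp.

Resample values: 36.1, 36.1, 17.5, 17.5, 47.9, 17.5, 20.7, 47.9.
Mean = (36.1 + 36.1 + 17.5 + 17.5 + 47.9 + 17.5 + 20.7 + 47.9) / 8 = 241.20 / 8 = 30.15

θ* = 30.15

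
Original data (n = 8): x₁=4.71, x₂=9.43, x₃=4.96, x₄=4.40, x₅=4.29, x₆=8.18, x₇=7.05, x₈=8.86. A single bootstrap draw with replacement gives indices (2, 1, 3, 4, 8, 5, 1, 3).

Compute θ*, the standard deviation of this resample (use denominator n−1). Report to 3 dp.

θ* = 2.090

Resample values: 9.43, 4.71, 4.96, 4.40, 8.86, 4.29, 4.71, 4.96.
Mean = 5.7900; sum of squared deviations = 30.5672
s² = 30.5672 / 7 = 4.3667
s = √4.3667 = 2.090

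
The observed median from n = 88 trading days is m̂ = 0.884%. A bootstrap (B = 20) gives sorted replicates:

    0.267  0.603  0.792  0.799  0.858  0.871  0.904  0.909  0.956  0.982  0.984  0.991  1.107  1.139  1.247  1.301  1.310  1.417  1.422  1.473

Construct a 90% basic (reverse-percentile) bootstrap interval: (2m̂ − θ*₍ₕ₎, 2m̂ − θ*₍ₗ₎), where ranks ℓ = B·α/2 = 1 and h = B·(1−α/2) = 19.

Percentile endpoints at ranks 1 and 19: θ*₍1₎ = 0.267, θ*₍19₎ = 1.422.
Basic interval reflects these around m̂:
  lower = 2 × 0.884 − 1.422 = 0.346
  upper = 2 × 0.884 − 0.267 = 1.501

(0.346, 1.501)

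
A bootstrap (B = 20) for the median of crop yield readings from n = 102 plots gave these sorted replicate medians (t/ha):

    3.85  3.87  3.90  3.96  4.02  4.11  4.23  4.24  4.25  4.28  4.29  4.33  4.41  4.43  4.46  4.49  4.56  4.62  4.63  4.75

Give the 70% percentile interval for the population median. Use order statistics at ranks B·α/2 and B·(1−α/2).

α = 0.30; lower rank = 20 × 0.150 = 3; upper rank = 20 × 0.850 = 17.
The 3rd smallest replicate is 3.90; the 17th is 4.56.

(3.90, 4.56)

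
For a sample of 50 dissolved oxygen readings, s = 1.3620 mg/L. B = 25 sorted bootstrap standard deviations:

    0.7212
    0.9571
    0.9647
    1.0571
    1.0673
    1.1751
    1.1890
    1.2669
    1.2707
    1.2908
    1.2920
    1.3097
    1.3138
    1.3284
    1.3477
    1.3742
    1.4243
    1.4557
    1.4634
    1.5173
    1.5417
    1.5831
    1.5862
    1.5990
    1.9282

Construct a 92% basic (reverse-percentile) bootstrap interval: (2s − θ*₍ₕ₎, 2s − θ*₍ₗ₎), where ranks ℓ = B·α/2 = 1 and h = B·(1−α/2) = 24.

(1.1250, 2.0028)

Percentile endpoints at ranks 1 and 24: θ*₍1₎ = 0.7212, θ*₍24₎ = 1.5990.
Basic interval reflects these around s:
  lower = 2 × 1.3620 − 1.5990 = 1.1250
  upper = 2 × 1.3620 − 0.7212 = 2.0028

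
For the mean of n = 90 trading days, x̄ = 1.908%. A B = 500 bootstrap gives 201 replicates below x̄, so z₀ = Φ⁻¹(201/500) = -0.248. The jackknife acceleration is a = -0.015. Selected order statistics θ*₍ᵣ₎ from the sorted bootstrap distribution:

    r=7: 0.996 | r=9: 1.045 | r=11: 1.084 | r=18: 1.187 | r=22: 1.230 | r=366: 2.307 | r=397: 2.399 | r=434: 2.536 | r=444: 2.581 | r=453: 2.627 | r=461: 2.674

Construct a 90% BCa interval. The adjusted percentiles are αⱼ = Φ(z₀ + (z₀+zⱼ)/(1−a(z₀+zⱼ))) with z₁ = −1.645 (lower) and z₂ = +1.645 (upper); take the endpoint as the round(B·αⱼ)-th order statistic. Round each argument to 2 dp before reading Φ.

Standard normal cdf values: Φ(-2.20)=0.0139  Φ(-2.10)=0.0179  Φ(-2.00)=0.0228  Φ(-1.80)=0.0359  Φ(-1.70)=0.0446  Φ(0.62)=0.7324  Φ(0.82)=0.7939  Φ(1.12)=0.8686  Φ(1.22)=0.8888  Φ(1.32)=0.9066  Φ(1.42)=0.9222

(0.996, 2.536)

Lower: z₀ + z₁ = -0.248 + (-1.645) = -1.893; 1 − a(z₀+z₁) = 1 − (-0.015)(-1.893) = 0.9716; argument = -0.248 + (-1.893)/0.9716 = -2.1963 → -2.20.
α₁ = Φ(-2.20) = 0.0139; rank = round(500 × 0.0139) = 7; θ*₍7₎ = 0.996.
Upper: z₀ + z₂ = 1.397; 1 − a(z₀+z₂) = 1.0210; argument = 1.1203 → 1.12; α₂ = 0.8686; rank = 434; θ*₍434₎ = 2.536.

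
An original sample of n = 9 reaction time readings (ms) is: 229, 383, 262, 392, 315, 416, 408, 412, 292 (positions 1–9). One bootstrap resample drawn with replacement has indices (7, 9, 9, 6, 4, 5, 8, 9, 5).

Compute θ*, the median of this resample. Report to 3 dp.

Resample values: 408, 292, 292, 416, 392, 315, 412, 292, 315.
Sorted: 292, 292, 292, 315, 315, 392, 408, 412, 416
Median = middle value = 315.000

θ* = 315.000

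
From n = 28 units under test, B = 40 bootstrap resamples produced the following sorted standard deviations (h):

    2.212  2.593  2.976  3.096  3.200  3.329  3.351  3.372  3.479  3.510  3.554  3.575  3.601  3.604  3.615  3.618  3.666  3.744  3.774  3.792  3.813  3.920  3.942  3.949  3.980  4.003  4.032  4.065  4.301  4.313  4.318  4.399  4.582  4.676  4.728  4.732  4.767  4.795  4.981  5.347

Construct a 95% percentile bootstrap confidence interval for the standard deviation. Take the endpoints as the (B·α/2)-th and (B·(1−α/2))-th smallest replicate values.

(2.212, 4.981)

α = 0.05; lower rank = 40 × 0.025 = 1; upper rank = 40 × 0.975 = 39.
The 1st smallest replicate is 2.212; the 39th is 4.981.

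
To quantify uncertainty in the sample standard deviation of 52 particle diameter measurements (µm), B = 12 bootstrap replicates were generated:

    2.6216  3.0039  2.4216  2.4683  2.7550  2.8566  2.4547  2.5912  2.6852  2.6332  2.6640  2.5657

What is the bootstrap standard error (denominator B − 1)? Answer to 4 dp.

Bootstrap SE is the standard deviation of the 12 replicate standard deviations.
Mean of replicates: (2.6216 + 3.0039 + 2.4216 + 2.4683 + 2.7550 + 2.8566 + 2.4547 + 2.5912 + 2.6852 + 2.6332 + 2.6640 + 2.5657) / 12 = 31.72100 / 12 = 2.64342
Sum of squared deviations: (−0.02182)² + (+0.36048)² + (−0.22182)² + (−0.17512)² + (+0.11158)² + (+0.21318)² + (−0.18872)² + (−0.05222)² + (+0.04178)² + (−0.01022)² + (+0.02058)² + (−0.07772)² = 0.31484
Variance = 0.31484 / 11 = 0.02862
SE* = √0.02862

SE* = 0.1692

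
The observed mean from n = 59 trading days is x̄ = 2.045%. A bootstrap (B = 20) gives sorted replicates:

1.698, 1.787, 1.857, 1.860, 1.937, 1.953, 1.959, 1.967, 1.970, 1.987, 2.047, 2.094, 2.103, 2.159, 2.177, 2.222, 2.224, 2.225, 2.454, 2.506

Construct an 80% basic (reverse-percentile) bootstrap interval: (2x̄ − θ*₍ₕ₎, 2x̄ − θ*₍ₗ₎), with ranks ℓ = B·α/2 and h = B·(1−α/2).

Percentile endpoints at ranks 2 and 18: θ*₍2₎ = 1.787, θ*₍18₎ = 2.225.
Basic interval reflects these around x̄:
  lower = 2 × 2.045 − 2.225 = 1.865
  upper = 2 × 2.045 − 1.787 = 2.303

(1.865, 2.303)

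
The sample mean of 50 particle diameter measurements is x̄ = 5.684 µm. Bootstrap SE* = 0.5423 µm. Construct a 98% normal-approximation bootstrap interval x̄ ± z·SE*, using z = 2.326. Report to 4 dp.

(4.4226, 6.9454)

Margin = 2.326 × 0.5423 = 1.26139
Interval: 5.684 ± 1.26139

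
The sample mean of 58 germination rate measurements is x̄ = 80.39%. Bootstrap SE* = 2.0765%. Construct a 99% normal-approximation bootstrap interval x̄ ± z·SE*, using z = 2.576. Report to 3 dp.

Margin = 2.576 × 2.0765 = 5.3491
Interval: 80.39 ± 5.3491

(75.041, 85.739)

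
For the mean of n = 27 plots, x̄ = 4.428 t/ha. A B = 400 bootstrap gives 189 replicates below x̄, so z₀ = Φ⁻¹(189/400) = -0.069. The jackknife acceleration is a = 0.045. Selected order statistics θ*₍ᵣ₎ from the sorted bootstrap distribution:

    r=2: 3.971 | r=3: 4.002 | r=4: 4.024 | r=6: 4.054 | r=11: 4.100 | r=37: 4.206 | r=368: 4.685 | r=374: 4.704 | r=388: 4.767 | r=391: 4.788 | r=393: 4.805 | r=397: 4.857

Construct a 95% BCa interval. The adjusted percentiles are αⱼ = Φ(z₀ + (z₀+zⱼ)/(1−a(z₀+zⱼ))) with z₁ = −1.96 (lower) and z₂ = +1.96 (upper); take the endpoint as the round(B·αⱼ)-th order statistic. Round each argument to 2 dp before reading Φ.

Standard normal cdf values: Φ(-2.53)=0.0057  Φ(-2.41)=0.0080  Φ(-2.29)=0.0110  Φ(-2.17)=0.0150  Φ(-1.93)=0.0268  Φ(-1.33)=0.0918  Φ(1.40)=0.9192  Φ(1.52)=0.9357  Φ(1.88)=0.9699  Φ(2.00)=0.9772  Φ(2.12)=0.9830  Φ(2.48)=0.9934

(4.100, 4.788)

Lower: z₀ + z₁ = -0.069 + (-1.960) = -2.029; 1 − a(z₀+z₁) = 1 − (0.045)(-2.029) = 1.0913; argument = -0.069 + (-2.029)/1.0913 = -1.9282 → -1.93.
α₁ = Φ(-1.93) = 0.0268; rank = round(400 × 0.0268) = 11; θ*₍11₎ = 4.100.
Upper: z₀ + z₂ = 1.891; 1 − a(z₀+z₂) = 0.9149; argument = 1.9979 → 2.00; α₂ = 0.9772; rank = 391; θ*₍391₎ = 4.788.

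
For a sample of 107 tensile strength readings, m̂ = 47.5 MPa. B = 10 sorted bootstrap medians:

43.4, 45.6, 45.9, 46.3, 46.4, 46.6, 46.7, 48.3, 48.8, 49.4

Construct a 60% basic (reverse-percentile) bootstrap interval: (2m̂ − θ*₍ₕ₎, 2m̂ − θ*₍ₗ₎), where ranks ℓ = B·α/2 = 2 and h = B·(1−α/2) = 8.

Percentile endpoints at ranks 2 and 8: θ*₍2₎ = 45.6, θ*₍8₎ = 48.3.
Basic interval reflects these around m̂:
  lower = 2 × 47.5 − 48.3 = 46.7
  upper = 2 × 47.5 − 45.6 = 49.4

(46.7, 49.4)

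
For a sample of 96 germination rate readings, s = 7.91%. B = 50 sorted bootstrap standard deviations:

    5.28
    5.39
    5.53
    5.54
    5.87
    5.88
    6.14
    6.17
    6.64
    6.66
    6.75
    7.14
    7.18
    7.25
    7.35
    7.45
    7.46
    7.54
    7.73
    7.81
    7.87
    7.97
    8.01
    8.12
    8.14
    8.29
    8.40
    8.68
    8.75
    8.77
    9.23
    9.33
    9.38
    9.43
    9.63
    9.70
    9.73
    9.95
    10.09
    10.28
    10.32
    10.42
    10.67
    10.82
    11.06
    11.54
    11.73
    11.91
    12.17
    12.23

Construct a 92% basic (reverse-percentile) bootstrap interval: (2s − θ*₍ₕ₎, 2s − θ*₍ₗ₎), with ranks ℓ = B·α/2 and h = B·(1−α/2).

Percentile endpoints at ranks 2 and 48: θ*₍2₎ = 5.39, θ*₍48₎ = 11.91.
Basic interval reflects these around s:
  lower = 2 × 7.91 − 11.91 = 3.91
  upper = 2 × 7.91 − 5.39 = 10.43

(3.91, 10.43)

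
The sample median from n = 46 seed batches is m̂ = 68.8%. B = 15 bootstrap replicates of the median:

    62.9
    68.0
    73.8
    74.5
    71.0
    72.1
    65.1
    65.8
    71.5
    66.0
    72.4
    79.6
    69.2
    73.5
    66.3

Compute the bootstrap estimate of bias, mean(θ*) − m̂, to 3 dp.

bias = +1.313

mean(θ*) = (62.9 + 68.0 + 73.8 + 74.5 + 71.0 + 72.1 + 65.1 + 65.8 + 71.5 + 66.0 + 72.4 + 79.6 + 69.2 + 73.5 + 66.3) / 15 = 70.1133
bias = 70.1133 − 68.8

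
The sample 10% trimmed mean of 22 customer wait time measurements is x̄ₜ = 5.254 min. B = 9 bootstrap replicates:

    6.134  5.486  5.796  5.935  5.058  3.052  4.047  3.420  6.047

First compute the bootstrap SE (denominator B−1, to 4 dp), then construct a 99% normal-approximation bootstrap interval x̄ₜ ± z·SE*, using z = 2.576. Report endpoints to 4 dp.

Mean of replicates = 4.9972; sum of squared deviations = 11.3288; SE* = √(11.3288/8) = 1.1900
Margin = 2.576 × 1.1900 = 3.06544
Interval: 5.254 ± 3.06544

(2.1886, 8.3194)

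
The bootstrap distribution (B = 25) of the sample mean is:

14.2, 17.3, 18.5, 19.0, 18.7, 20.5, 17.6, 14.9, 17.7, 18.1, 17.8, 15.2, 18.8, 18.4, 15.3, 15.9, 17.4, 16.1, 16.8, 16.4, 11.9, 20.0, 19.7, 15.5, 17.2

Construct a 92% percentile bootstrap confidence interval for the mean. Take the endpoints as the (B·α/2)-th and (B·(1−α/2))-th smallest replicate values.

(11.9, 20.0)

Sorted replicates: 11.9, 14.2, 14.9, 15.2, 15.3, 15.5, 15.9, 16.1, 16.4, 16.8, 17.2, 17.3, 17.4, 17.6, 17.7, 17.8, 18.1, 18.4, 18.5, 18.7, 18.8, 19.0, 19.7, 20.0, 20.5
α = 0.08; lower rank = 25 × 0.040 = 1; upper rank = 25 × 0.960 = 24.
The 1st smallest replicate is 11.9; the 24th is 20.0.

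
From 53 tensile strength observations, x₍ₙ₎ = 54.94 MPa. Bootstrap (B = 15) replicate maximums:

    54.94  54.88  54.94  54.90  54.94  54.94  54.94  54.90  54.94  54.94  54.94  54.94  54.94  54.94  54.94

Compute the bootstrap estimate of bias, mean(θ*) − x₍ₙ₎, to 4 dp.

bias = −0.0093

mean(θ*) = (54.94 + 54.88 + 54.94 + 54.90 + 54.94 + 54.94 + 54.94 + 54.90 + 54.94 + 54.94 + 54.94 + 54.94 + 54.94 + 54.94 + 54.94) / 15 = 54.93067
bias = 54.93067 − 54.94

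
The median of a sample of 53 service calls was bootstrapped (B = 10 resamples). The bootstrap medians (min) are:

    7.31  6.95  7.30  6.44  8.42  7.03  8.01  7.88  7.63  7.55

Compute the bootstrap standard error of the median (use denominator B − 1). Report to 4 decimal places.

Bootstrap SE is the standard deviation of the 10 replicate medians.
Mean of replicates: (7.31 + 6.95 + 7.30 + 6.44 + 8.42 + 7.03 + 8.01 + 7.88 + 7.63 + 7.55) / 10 = 74.52000 / 10 = 7.45200
Sum of squared deviations: (−0.14200)² + (−0.50200)² + (−0.15200)² + (−1.01200)² + (+0.96800)² + (−0.42200)² + (+0.55800)² + (+0.42800)² + (+0.17800)² + (+0.09800)² = 2.97036
Variance = 2.97036 / 9 = 0.33004
SE* = √0.33004

SE* = 0.5745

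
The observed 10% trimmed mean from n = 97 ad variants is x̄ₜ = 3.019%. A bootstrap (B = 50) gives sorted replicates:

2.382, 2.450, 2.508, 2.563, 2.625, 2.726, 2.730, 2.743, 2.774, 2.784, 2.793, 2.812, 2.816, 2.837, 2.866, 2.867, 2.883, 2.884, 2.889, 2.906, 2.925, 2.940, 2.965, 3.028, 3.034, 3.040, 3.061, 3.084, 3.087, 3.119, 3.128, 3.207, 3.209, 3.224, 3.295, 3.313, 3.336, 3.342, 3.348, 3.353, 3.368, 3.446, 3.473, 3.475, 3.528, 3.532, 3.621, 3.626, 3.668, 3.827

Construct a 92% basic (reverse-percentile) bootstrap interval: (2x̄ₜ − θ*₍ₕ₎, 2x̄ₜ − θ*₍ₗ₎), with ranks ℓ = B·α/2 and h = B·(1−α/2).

Percentile endpoints at ranks 2 and 48: θ*₍2₎ = 2.450, θ*₍48₎ = 3.626.
Basic interval reflects these around x̄ₜ:
  lower = 2 × 3.019 − 3.626 = 2.412
  upper = 2 × 3.019 − 2.450 = 3.588

(2.412, 3.588)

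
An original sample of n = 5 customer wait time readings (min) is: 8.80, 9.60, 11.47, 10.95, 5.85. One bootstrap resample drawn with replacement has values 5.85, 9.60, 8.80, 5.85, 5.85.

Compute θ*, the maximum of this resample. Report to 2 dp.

θ* = 9.60

Maximum = 9.60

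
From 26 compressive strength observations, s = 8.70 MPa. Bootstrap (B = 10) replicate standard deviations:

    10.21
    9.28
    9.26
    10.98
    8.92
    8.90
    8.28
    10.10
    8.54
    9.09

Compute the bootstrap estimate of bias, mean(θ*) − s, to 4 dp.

bias = +0.6560

mean(θ*) = (10.21 + 9.28 + 9.26 + 10.98 + 8.92 + 8.90 + 8.28 + 10.10 + 8.54 + 9.09) / 10 = 9.35600
bias = 9.35600 − 8.70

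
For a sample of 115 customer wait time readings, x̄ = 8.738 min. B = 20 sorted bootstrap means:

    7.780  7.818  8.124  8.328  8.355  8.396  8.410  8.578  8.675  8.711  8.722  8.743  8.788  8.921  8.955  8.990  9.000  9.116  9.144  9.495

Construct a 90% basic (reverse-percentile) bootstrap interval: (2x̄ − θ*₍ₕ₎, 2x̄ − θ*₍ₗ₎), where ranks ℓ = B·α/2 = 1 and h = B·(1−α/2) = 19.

Percentile endpoints at ranks 1 and 19: θ*₍1₎ = 7.780, θ*₍19₎ = 9.144.
Basic interval reflects these around x̄:
  lower = 2 × 8.738 − 9.144 = 8.332
  upper = 2 × 8.738 − 7.780 = 9.696

(8.332, 9.696)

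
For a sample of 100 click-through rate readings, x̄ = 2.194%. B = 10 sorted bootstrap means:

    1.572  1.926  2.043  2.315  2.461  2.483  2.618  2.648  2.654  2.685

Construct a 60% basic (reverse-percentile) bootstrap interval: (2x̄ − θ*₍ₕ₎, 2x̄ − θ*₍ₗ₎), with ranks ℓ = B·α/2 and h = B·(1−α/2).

(1.740, 2.462)

Percentile endpoints at ranks 2 and 8: θ*₍2₎ = 1.926, θ*₍8₎ = 2.648.
Basic interval reflects these around x̄:
  lower = 2 × 2.194 − 2.648 = 1.740
  upper = 2 × 2.194 − 1.926 = 2.462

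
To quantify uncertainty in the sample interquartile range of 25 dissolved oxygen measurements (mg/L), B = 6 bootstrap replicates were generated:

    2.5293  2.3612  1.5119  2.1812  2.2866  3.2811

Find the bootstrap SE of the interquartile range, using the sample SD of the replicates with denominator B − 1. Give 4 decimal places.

Bootstrap SE is the standard deviation of the 6 replicate interquartile ranges.
Mean of replicates: (2.5293 + 2.3612 + 1.5119 + 2.1812 + 2.2866 + 3.2811) / 6 = 14.15130 / 6 = 2.35855
Sum of squared deviations: (+0.17075)² + (+0.00265)² + (−0.84665)² + (−0.17735)² + (−0.07195)² + (+0.92255)² = 1.63371
Variance = 1.63371 / 5 = 0.32674
SE* = √0.32674

SE* = 0.5716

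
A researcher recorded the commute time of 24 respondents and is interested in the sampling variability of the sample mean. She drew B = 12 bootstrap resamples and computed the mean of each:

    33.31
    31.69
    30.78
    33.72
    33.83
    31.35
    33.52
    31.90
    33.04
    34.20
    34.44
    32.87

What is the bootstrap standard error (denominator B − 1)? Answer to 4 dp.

Bootstrap SE is the standard deviation of the 12 replicate means.
Mean of replicates: (33.31 + 31.69 + 30.78 + 33.72 + 33.83 + 31.35 + 33.52 + 31.90 + 33.04 + 34.20 + 34.44 + 32.87) / 12 = 394.65000 / 12 = 32.88750
Sum of squared deviations: (+0.42250)² + (−1.19750)² + (−2.10750)² + (+0.83250)² + (+0.94250)² + (−1.53750)² + (+0.63250)² + (−0.98750)² + (+0.15250)² + (+1.31250)² + (+1.55250)² + (−0.01750)² = 15.53102
Variance = 15.53102 / 11 = 1.41191
SE* = √1.41191

SE* = 1.1882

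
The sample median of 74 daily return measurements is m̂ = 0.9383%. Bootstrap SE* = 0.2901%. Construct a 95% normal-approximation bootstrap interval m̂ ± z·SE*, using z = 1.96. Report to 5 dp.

Margin = 1.96 × 0.2901 = 0.568596
Interval: 0.9383 ± 0.568596

(0.36970, 1.50690)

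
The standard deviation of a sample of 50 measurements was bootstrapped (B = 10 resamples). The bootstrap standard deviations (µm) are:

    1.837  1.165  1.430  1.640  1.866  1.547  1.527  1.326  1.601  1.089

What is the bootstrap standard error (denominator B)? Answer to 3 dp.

SE* = 0.244

Bootstrap SE is the standard deviation of the 10 replicate standard deviations.
Mean of replicates: (1.837 + 1.165 + 1.430 + 1.640 + 1.866 + 1.547 + 1.527 + 1.326 + 1.601 + 1.089) / 10 = 15.0280 / 10 = 1.5028
Sum of squared deviations: (+0.3342)² + (−0.3378)² + (−0.0728)² + (+0.1372)² + (+0.3632)² + (+0.0442)² + (+0.0242)² + (−0.1768)² + (+0.0982)² + (−0.4138)² = 0.5965
Variance = 0.5965 / 10 = 0.0597
SE* = √0.0597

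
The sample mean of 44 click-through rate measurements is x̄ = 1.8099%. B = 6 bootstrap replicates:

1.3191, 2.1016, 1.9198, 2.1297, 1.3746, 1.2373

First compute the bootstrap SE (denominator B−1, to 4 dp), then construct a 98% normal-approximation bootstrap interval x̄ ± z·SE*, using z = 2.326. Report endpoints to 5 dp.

Mean of replicates = 1.6804; sum of squared deviations = 0.8570; SE* = √(0.8570/5) = 0.4140
Margin = 2.326 × 0.4140 = 0.962964
Interval: 1.8099 ± 0.962964

(0.84694, 2.77286)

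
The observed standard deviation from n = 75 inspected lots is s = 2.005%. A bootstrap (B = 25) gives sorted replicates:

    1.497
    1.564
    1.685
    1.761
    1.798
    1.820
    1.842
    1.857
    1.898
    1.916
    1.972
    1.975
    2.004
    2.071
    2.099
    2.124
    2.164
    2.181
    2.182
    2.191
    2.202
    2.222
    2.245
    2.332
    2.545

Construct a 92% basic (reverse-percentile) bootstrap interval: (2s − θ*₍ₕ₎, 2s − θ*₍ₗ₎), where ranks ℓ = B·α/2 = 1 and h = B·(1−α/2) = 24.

Percentile endpoints at ranks 1 and 24: θ*₍1₎ = 1.497, θ*₍24₎ = 2.332.
Basic interval reflects these around s:
  lower = 2 × 2.005 − 2.332 = 1.678
  upper = 2 × 2.005 − 1.497 = 2.513

(1.678, 2.513)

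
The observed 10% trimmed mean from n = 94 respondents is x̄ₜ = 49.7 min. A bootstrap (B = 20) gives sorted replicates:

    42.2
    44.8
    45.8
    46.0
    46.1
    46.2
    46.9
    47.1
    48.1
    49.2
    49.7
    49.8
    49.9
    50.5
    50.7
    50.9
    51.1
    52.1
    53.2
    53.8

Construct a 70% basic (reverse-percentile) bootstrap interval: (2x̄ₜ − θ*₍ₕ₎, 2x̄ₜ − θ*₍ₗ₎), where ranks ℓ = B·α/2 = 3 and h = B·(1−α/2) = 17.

Percentile endpoints at ranks 3 and 17: θ*₍3₎ = 45.8, θ*₍17₎ = 51.1.
Basic interval reflects these around x̄ₜ:
  lower = 2 × 49.7 − 51.1 = 48.3
  upper = 2 × 49.7 − 45.8 = 53.6

(48.3, 53.6)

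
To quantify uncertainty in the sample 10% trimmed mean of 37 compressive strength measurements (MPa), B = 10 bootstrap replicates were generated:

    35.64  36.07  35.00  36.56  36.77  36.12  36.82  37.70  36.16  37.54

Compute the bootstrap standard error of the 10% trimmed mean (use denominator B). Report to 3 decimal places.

Bootstrap SE is the standard deviation of the 10 replicate 10% trimmed means.
Mean of replicates: (35.64 + 36.07 + 35.00 + 36.56 + 36.77 + 36.12 + 36.82 + 37.70 + 36.16 + 37.54) / 10 = 364.3800 / 10 = 36.4380
Sum of squared deviations: (−0.7980)² + (−0.3680)² + (−1.4380)² + (+0.1220)² + (+0.3320)² + (−0.3180)² + (+0.3820)² + (+1.2620)² + (−0.2780)² + (+1.1020)² = 6.0966
Variance = 6.0966 / 10 = 0.6097
SE* = √0.6097

SE* = 0.781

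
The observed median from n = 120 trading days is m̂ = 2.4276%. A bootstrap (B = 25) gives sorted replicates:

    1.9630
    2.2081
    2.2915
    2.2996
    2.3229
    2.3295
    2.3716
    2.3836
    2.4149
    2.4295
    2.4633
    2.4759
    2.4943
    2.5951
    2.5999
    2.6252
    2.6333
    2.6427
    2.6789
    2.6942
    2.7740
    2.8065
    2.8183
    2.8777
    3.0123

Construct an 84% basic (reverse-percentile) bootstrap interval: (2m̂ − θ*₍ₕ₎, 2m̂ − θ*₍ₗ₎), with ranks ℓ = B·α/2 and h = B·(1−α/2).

Percentile endpoints at ranks 2 and 23: θ*₍2₎ = 2.2081, θ*₍23₎ = 2.8183.
Basic interval reflects these around m̂:
  lower = 2 × 2.4276 − 2.8183 = 2.0369
  upper = 2 × 2.4276 − 2.2081 = 2.6471

(2.0369, 2.6471)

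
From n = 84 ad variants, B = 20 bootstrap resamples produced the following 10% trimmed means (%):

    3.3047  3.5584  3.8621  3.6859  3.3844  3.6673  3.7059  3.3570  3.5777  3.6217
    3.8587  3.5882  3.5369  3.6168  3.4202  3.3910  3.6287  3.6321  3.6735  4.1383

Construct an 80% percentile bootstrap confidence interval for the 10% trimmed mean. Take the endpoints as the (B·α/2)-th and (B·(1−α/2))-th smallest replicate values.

(3.3570, 3.8587)

Sorted replicates: 3.3047, 3.3570, 3.3844, 3.3910, 3.4202, 3.5369, 3.5584, 3.5777, 3.5882, 3.6168, 3.6217, 3.6287, 3.6321, 3.6673, 3.6735, 3.6859, 3.7059, 3.8587, 3.8621, 4.1383
α = 0.20; lower rank = 20 × 0.100 = 2; upper rank = 20 × 0.900 = 18.
The 2nd smallest replicate is 3.3570; the 18th is 3.8587.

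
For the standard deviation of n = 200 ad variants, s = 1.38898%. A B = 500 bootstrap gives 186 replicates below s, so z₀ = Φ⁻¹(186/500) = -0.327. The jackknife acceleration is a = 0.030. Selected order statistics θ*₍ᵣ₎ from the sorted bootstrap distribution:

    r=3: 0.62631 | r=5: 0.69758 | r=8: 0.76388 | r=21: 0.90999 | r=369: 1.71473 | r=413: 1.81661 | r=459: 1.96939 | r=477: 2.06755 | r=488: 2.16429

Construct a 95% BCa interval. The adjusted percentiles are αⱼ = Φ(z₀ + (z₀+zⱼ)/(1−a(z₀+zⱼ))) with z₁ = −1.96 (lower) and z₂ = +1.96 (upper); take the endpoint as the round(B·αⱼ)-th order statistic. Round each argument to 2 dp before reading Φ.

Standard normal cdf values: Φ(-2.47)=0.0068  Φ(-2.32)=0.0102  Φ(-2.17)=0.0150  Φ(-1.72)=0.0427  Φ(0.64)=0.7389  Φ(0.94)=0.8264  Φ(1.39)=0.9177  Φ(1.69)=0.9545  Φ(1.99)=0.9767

(0.62631, 1.96939)

Lower: z₀ + z₁ = -0.327 + (-1.960) = -2.287; 1 − a(z₀+z₁) = 1 − (0.030)(-2.287) = 1.0686; argument = -0.327 + (-2.287)/1.0686 = -2.4672 → -2.47.
α₁ = Φ(-2.47) = 0.0068; rank = round(500 × 0.0068) = 3; θ*₍3₎ = 0.62631.
Upper: z₀ + z₂ = 1.633; 1 − a(z₀+z₂) = 0.9510; argument = 1.3901 → 1.39; α₂ = 0.9177; rank = 459; θ*₍459₎ = 1.96939.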